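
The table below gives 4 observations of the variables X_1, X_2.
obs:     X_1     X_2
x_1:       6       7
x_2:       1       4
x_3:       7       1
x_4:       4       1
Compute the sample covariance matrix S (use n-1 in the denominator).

Step 1 — column means:
  mean(X_1) = (6 + 1 + 7 + 4) / 4 = 18/4 = 4.5
  mean(X_2) = (7 + 4 + 1 + 1) / 4 = 13/4 = 3.25

Step 2 — sample covariance S[i,j] = (1/(n-1)) · Σ_k (x_{k,i} - mean_i) · (x_{k,j} - mean_j), with n-1 = 3.
  S[X_1,X_1] = ((1.5)·(1.5) + (-3.5)·(-3.5) + (2.5)·(2.5) + (-0.5)·(-0.5)) / 3 = 21/3 = 7
  S[X_1,X_2] = ((1.5)·(3.75) + (-3.5)·(0.75) + (2.5)·(-2.25) + (-0.5)·(-2.25)) / 3 = -1.5/3 = -0.5
  S[X_2,X_2] = ((3.75)·(3.75) + (0.75)·(0.75) + (-2.25)·(-2.25) + (-2.25)·(-2.25)) / 3 = 24.75/3 = 8.25

S is symmetric (S[j,i] = S[i,j]). Assembling:

S = [[7, -0.5],
 [-0.5, 8.25]]


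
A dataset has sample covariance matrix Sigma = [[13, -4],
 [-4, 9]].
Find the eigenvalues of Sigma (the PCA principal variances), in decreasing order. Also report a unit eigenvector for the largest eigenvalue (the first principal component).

Step 1 — characteristic polynomial of 2×2 Sigma:
  det(Sigma - λI) = λ² - trace · λ + det = 0.
  trace = 13 + 9 = 22, det = 13·9 - (-4)² = 101.
Step 2 — discriminant:
  Δ = trace² - 4·det = 484 - 404 = 80.
Step 3 — eigenvalues:
  λ = (trace ± √Δ)/2 = (22 ± 8.9443)/2,
  λ_1 = 15.4721,  λ_2 = 6.5279.

Step 4 — unit eigenvector for λ_1: solve (Sigma - λ_1 I)v = 0. First row:
  (13 - 15.4721)·v_x + (-4)·v_y = 0, i.e. (-2.4721)·v_x + (-4)·v_y = 0,
  so v ∝ (b, λ_1 - a) = (-4, 2.4721); multiply by -1 so the first entry is positive: u = (4, -2.4721).
  ||u|| = √((4)² + (-2.4721)²) = √(22.1115) ≈ 4.7023,
  v_1 = u/||u|| ≈ (0.8507, -0.5257) (||v_1|| = 1).

λ_1 = 15.4721,  λ_2 = 6.5279;  v_1 ≈ (0.8507, -0.5257)


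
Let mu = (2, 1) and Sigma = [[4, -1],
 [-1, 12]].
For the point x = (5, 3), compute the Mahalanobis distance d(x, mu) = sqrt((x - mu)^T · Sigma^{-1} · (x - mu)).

Step 1 — centre the observation: (x - mu) = (3, 2).

Step 2 — invert Sigma. det(Sigma) = 4·12 - (-1)² = 47.
  Sigma^{-1} = (1/det) · [[d, -b], [-b, a]] = [[0.2553, 0.0213],
 [0.0213, 0.0851]].

Step 3 — form the quadratic (x - mu)^T · Sigma^{-1} · (x - mu):
  Sigma^{-1} · (x - mu) = (0.8085, 0.234).
  (x - mu)^T · [Sigma^{-1} · (x - mu)] = (3)·(0.8085) + (2)·(0.234) = 2.8936.

Step 4 — take square root: d = √(2.8936) ≈ 1.7011.

d(x, mu) = √(2.8936) ≈ 1.7011


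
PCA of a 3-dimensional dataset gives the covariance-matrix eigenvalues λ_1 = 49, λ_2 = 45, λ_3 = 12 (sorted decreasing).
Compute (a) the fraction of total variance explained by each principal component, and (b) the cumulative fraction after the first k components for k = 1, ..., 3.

Step 1 — total variance = trace(Sigma) = Σ λ_i = 49 + 45 + 12 = 106.

Step 2 — fraction explained by component i = λ_i / Σ λ:
  PC1: 49/106 = 0.4623
  PC2: 45/106 = 0.4245
  PC3: 12/106 = 0.1132

Step 3 — cumulative fraction after k components = (λ_1 + ... + λ_k) / Σ λ:
  k = 1: 49/106 = 0.4623
  k = 2: (49 + 45)/106 = 94/106 = 0.8868
  k = 3: (49 + 45 + 12)/106 = 106/106 = 1

Summary (fraction, with percent):

explained: PC1 0.4623 (46.23%), PC2 0.4245 (42.45%), PC3 0.1132 (11.32%);  cumulative: 0.4623, 0.8868, 1


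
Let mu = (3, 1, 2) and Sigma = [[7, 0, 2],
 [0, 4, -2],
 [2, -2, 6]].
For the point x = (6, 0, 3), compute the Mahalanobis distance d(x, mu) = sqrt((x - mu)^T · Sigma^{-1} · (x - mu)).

Step 1 — centre the observation: (x - mu) = (3, -1, 1).

Step 2 — invert Sigma (cofactor / det for 3×3, or solve directly):
  Sigma^{-1} = [[0.1613, -0.0323, -0.0645],
 [-0.0323, 0.3065, 0.1129],
 [-0.0645, 0.1129, 0.2258]].

Step 3 — form the quadratic (x - mu)^T · Sigma^{-1} · (x - mu):
  Sigma^{-1} · (x - mu) = (0.4516, -0.2903, -0.0806).
  (x - mu)^T · [Sigma^{-1} · (x - mu)] = (3)·(0.4516) + (-1)·(-0.2903) + (1)·(-0.0806) = 1.5645.

Step 4 — take square root: d = √(1.5645) ≈ 1.2508.

d(x, mu) = √(1.5645) ≈ 1.2508


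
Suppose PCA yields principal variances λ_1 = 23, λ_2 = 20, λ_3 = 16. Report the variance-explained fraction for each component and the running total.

Step 1 — total variance = trace(Sigma) = Σ λ_i = 23 + 20 + 16 = 59.

Step 2 — fraction explained by component i = λ_i / Σ λ:
  PC1: 23/59 = 0.3898
  PC2: 20/59 = 0.339
  PC3: 16/59 = 0.2712

Step 3 — cumulative fraction after k components = (λ_1 + ... + λ_k) / Σ λ:
  k = 1: 23/59 = 0.3898
  k = 2: (23 + 20)/59 = 43/59 = 0.7288
  k = 3: (23 + 20 + 16)/59 = 59/59 = 1

Summary (fraction, with percent):

explained: PC1 0.3898 (38.98%), PC2 0.339 (33.9%), PC3 0.2712 (27.12%);  cumulative: 0.3898, 0.7288, 1


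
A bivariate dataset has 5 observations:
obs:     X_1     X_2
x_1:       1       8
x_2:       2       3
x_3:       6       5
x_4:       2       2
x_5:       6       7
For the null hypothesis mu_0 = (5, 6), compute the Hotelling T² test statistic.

Step 1 — sample mean vector:
  mean(X_1) = (1 + 2 + 6 + 2 + 6) / 5 = 17/5 = 3.4
  mean(X_2) = (8 + 3 + 5 + 2 + 7) / 5 = 25/5 = 5
  x̄ = (3.4, 5),  deviation x̄ - mu_0 = (3.4, 5) - (5, 6) = (-1.6, -1).

Step 2 — sample covariance matrix, S[i,j] = (1/(n-1)) · Σ_k (x_{k,i} - mean_i) · (x_{k,j} - mean_j), divisor n-1 = 4:
  S[X_1,X_1] = ((-2.4)·(-2.4) + (-1.4)·(-1.4) + (2.6)·(2.6) + (-1.4)·(-1.4) + (2.6)·(2.6)) / 4 = 23.2/4 = 5.8
  S[X_1,X_2] = ((-2.4)·(3) + (-1.4)·(-2) + (2.6)·(0) + (-1.4)·(-3) + (2.6)·(2)) / 4 = 5/4 = 1.25
  S[X_2,X_2] = ((3)·(3) + (-2)·(-2) + (0)·(0) + (-3)·(-3) + (2)·(2)) / 4 = 26/4 = 6.5
  S = [[5.8, 1.25],
 [1.25, 6.5]].

Step 3 — invert S. det(S) = 5.8·6.5 - (1.25)² = 36.1375.
  S^{-1} = (1/det) · [[d, -b], [-b, a]] = [[0.1799, -0.0346],
 [-0.0346, 0.1605]].

Step 4 — quadratic form (x̄ - mu_0)^T · S^{-1} · (x̄ - mu_0):
  S^{-1} · (x̄ - mu_0) = (-0.2532, -0.1052),
  (x̄ - mu_0)^T · [...] = (-1.6)·(-0.2532) + (-1)·(-0.1052) = 0.5103.

Step 5 — scale by n: T² = 5 · 0.5103 = 2.5514.

T² ≈ 2.5514


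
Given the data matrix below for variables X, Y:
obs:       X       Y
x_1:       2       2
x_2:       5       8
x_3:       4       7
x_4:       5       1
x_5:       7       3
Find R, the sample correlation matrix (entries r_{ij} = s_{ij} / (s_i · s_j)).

Step 1 — column means:
  mean(X) = (2 + 5 + 4 + 5 + 7) / 5 = 23/5 = 4.6
  mean(Y) = (2 + 8 + 7 + 1 + 3) / 5 = 21/5 = 4.2

Step 2 — sample variances and covariances s[i,j] = (1/(n-1)) · Σ_k (x_{k,i} - mean_i) · (x_{k,j} - mean_j), with n-1 = 4:
  s[X,X] = ((-2.6)·(-2.6) + (0.4)·(0.4) + (-0.6)·(-0.6) + (0.4)·(0.4) + (2.4)·(2.4)) / 4 = 13.2/4 = 3.3
  s[X,Y] = ((-2.6)·(-2.2) + (0.4)·(3.8) + (-0.6)·(2.8) + (0.4)·(-3.2) + (2.4)·(-1.2)) / 4 = 1.4/4 = 0.35
  s[Y,Y] = ((-2.2)·(-2.2) + (3.8)·(3.8) + (2.8)·(2.8) + (-3.2)·(-3.2) + (-1.2)·(-1.2)) / 4 = 38.8/4 = 9.7
  Sample standard deviations s_i = √(s[i,i]):
  s(X) = √(3.3) = 1.8166
  s(Y) = √(9.7) = 3.1145

Step 3 — r_{ij} = s_{ij} / (s_i · s_j):
  r[X,X] = 1 (diagonal).
  r[X,Y] = 0.35 / (1.8166 · 3.1145) = 0.35 / 5.6577 = 0.0619
  r[Y,Y] = 1 (diagonal).

R is symmetric with unit diagonal. Assembling:

R = [[1, 0.0619],
 [0.0619, 1]]


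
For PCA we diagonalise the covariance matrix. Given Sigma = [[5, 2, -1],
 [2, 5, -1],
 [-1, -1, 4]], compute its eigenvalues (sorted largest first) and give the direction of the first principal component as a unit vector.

Step 1 — characteristic polynomial p(λ) = det(λI - Sigma) = λ³ - tr·λ² + c_1·λ - det, where tr = trace, c_1 = sum of the principal 2×2 minors, det = det(Sigma):
  tr = 5 + 5 + 4 = 14,
  c_1 = (5·5 - (2)²) + (5·4 - (-1)²) + (5·4 - (-1)²) = 21 + 19 + 19 = 59,
  det = 5·(5·4 - (-1)²) - (2)·((2)·4 - (-1)·(-1)) + (-1)·((2)·(-1) - 5·(-1)) = 5·(19) - (2)·(7) + (-1)·(3) = 78.
  So p(λ) = λ³ - 14λ² + 59λ - 78.
Step 2 — look for an integer root (rational root theorem: any rational root is an integer divisor of 78). Testing λ = 3:
  p(3) = 27 - 126 + 177 - 78 = 0  ✓
  Dividing out (λ - 3): p(λ) = (λ - 3)(λ² - 11λ + 26).
Step 3 — remaining eigenvalues from the quadratic λ² - 11λ + 26 = 0:
  Δ = 11² - 4·26 = 121 - 104 = 17,  λ = (11 ± √17)/2 = (11 ± 4.1231)/2 ≈ 7.5616 or 3.4384.
  Sorted: λ_1 = 7.5616,  λ_2 = 3.4384,  λ_3 = 3  (check: sum = 14 = tr ✓).

Step 4 — unit eigenvector for λ_1 ≈ 7.5616: v spans the null space of (Sigma - λ_1 I), whose rows are
  r_1 = (-2.5616, 2, -1),  r_2 = (2, -2.5616, -1),  r_3 = (-1, -1, -3.5616).
  v is orthogonal to every row, so take v ∝ r_1 × r_2 = ((2)·(-1) - (-1)·(-2.5616), (-1)·(2) - (-2.5616)·(-1), (-2.5616)·(-2.5616) - (2)·(2)) ≈ (-4.5616, -4.5616, 2.5616).
  Rescale (multiply by -1 so the first nonzero entry is positive): u = (4.5616, 4.5616, -2.5616).
  ||u|| = √((4.5616)² + (4.5616)² + (-2.5616)²) = √(48.1771) ≈ 6.941,  v_1 = u/||u|| ≈ (0.6572, 0.6572, -0.369) (||v_1|| = 1).

λ_1 = 7.5616,  λ_2 = 3.4384,  λ_3 = 3;  v_1 ≈ (0.6572, 0.6572, -0.369)


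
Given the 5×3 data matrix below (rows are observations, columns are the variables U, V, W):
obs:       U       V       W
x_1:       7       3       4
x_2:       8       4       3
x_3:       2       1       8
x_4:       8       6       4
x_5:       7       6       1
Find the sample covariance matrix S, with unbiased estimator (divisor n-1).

Step 1 — column means:
  mean(U) = (7 + 8 + 2 + 8 + 7) / 5 = 32/5 = 6.4
  mean(V) = (3 + 4 + 1 + 6 + 6) / 5 = 20/5 = 4
  mean(W) = (4 + 3 + 8 + 4 + 1) / 5 = 20/5 = 4

Step 2 — sample covariance S[i,j] = (1/(n-1)) · Σ_k (x_{k,i} - mean_i) · (x_{k,j} - mean_j), with n-1 = 4.
  S[U,U] = ((0.6)·(0.6) + (1.6)·(1.6) + (-4.4)·(-4.4) + (1.6)·(1.6) + (0.6)·(0.6)) / 4 = 25.2/4 = 6.3
  S[U,V] = ((0.6)·(-1) + (1.6)·(0) + (-4.4)·(-3) + (1.6)·(2) + (0.6)·(2)) / 4 = 17/4 = 4.25
  S[U,W] = ((0.6)·(0) + (1.6)·(-1) + (-4.4)·(4) + (1.6)·(0) + (0.6)·(-3)) / 4 = -21/4 = -5.25
  S[V,V] = ((-1)·(-1) + (0)·(0) + (-3)·(-3) + (2)·(2) + (2)·(2)) / 4 = 18/4 = 4.5
  S[V,W] = ((-1)·(0) + (0)·(-1) + (-3)·(4) + (2)·(0) + (2)·(-3)) / 4 = -18/4 = -4.5
  S[W,W] = ((0)·(0) + (-1)·(-1) + (4)·(4) + (0)·(0) + (-3)·(-3)) / 4 = 26/4 = 6.5

S is symmetric (S[j,i] = S[i,j]). Assembling:

S = [[6.3, 4.25, -5.25],
 [4.25, 4.5, -4.5],
 [-5.25, -4.5, 6.5]]


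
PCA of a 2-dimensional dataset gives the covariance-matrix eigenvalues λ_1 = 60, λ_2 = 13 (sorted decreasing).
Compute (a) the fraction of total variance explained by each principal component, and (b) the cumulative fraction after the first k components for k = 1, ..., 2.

Step 1 — total variance = trace(Sigma) = Σ λ_i = 60 + 13 = 73.

Step 2 — fraction explained by component i = λ_i / Σ λ:
  PC1: 60/73 = 0.8219
  PC2: 13/73 = 0.1781

Step 3 — cumulative fraction after k components = (λ_1 + ... + λ_k) / Σ λ:
  k = 1: 60/73 = 0.8219
  k = 2: (60 + 13)/73 = 73/73 = 1

Summary (fraction, with percent):

explained: PC1 0.8219 (82.19%), PC2 0.1781 (17.81%);  cumulative: 0.8219, 1


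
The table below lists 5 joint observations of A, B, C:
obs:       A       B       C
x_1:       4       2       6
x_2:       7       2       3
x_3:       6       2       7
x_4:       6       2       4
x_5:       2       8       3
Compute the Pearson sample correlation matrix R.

Step 1 — column means:
  mean(A) = (4 + 7 + 6 + 6 + 2) / 5 = 25/5 = 5
  mean(B) = (2 + 2 + 2 + 2 + 8) / 5 = 16/5 = 3.2
  mean(C) = (6 + 3 + 7 + 4 + 3) / 5 = 23/5 = 4.6

Step 2 — sample variances and covariances s[i,j] = (1/(n-1)) · Σ_k (x_{k,i} - mean_i) · (x_{k,j} - mean_j), with n-1 = 4:
  s[A,A] = ((-1)·(-1) + (2)·(2) + (1)·(1) + (1)·(1) + (-3)·(-3)) / 4 = 16/4 = 4
  s[A,B] = ((-1)·(-1.2) + (2)·(-1.2) + (1)·(-1.2) + (1)·(-1.2) + (-3)·(4.8)) / 4 = -18/4 = -4.5
  s[A,C] = ((-1)·(1.4) + (2)·(-1.6) + (1)·(2.4) + (1)·(-0.6) + (-3)·(-1.6)) / 4 = 2/4 = 0.5
  s[B,B] = ((-1.2)·(-1.2) + (-1.2)·(-1.2) + (-1.2)·(-1.2) + (-1.2)·(-1.2) + (4.8)·(4.8)) / 4 = 28.8/4 = 7.2
  s[B,C] = ((-1.2)·(1.4) + (-1.2)·(-1.6) + (-1.2)·(2.4) + (-1.2)·(-0.6) + (4.8)·(-1.6)) / 4 = -9.6/4 = -2.4
  s[C,C] = ((1.4)·(1.4) + (-1.6)·(-1.6) + (2.4)·(2.4) + (-0.6)·(-0.6) + (-1.6)·(-1.6)) / 4 = 13.2/4 = 3.3
  Sample standard deviations s_i = √(s[i,i]):
  s(A) = √(4) = 2
  s(B) = √(7.2) = 2.6833
  s(C) = √(3.3) = 1.8166

Step 3 — r_{ij} = s_{ij} / (s_i · s_j):
  r[A,A] = 1 (diagonal).
  r[A,B] = -4.5 / (2 · 2.6833) = -4.5 / 5.3666 = -0.8385
  r[A,C] = 0.5 / (2 · 1.8166) = 0.5 / 3.6332 = 0.1376
  r[B,B] = 1 (diagonal).
  r[B,C] = -2.4 / (2.6833 · 1.8166) = -2.4 / 4.8744 = -0.4924
  r[C,C] = 1 (diagonal).

R is symmetric with unit diagonal. Assembling:

R = [[1, -0.8385, 0.1376],
 [-0.8385, 1, -0.4924],
 [0.1376, -0.4924, 1]]


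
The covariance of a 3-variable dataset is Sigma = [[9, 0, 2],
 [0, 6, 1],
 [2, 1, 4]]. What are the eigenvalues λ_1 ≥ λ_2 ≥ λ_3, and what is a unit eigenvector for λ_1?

Step 1 — characteristic polynomial p(λ) = det(λI - Sigma) = λ³ - tr·λ² + c_1·λ - det, where tr = trace, c_1 = sum of the principal 2×2 minors, det = det(Sigma):
  tr = 9 + 6 + 4 = 19,
  c_1 = (9·6 - (0)²) + (9·4 - (2)²) + (6·4 - (1)²) = 54 + 32 + 23 = 109,
  det = 9·(6·4 - (1)²) - (0)·((0)·4 - (1)·(2)) + (2)·((0)·(1) - 6·(2)) = 9·(23) - (0)·(-2) + (2)·(-12) = 183.
  So p(λ) = λ³ - 19λ² + 109λ - 183.
Step 2 — look for an integer root (rational root theorem: any rational root is an integer divisor of 183). Testing λ = 3:
  p(3) = 27 - 171 + 327 - 183 = 0  ✓
  Dividing out (λ - 3): p(λ) = (λ - 3)(λ² - 16λ + 61).
Step 3 — remaining eigenvalues from the quadratic λ² - 16λ + 61 = 0:
  Δ = 16² - 4·61 = 256 - 244 = 12,  λ = (16 ± √12)/2 = (16 ± 3.4641)/2 ≈ 9.7321 or 6.2679.
  Sorted: λ_1 = 9.7321,  λ_2 = 6.2679,  λ_3 = 3  (check: sum = 19 = tr ✓).

Step 4 — unit eigenvector for λ_1 ≈ 9.7321: v spans the null space of (Sigma - λ_1 I), whose rows are
  r_1 = (-0.7321, 0, 2),  r_2 = (0, -3.7321, 1),  r_3 = (2, 1, -5.7321).
  v is orthogonal to every row, so take v ∝ r_1 × r_2 = ((0)·(1) - (2)·(-3.7321), (2)·(0) - (-0.7321)·(1), (-0.7321)·(-3.7321) - (0)·(0)) ≈ (7.4641, 0.7321, 2.7321).
  Let u = (7.4641, 0.7321, 2.7321).
  ||u|| = √((7.4641)² + (0.7321)² + (2.7321)²) = √(63.7128) ≈ 7.982,  v_1 = u/||u|| ≈ (0.9351, 0.0917, 0.3423) (||v_1|| = 1).

λ_1 = 9.7321,  λ_2 = 6.2679,  λ_3 = 3;  v_1 ≈ (0.9351, 0.0917, 0.3423)


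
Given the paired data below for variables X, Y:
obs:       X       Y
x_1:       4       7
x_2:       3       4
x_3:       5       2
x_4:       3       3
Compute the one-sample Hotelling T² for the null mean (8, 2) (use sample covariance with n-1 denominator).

Step 1 — sample mean vector:
  mean(X) = (4 + 3 + 5 + 3) / 4 = 15/4 = 3.75
  mean(Y) = (7 + 4 + 2 + 3) / 4 = 16/4 = 4
  x̄ = (3.75, 4),  deviation x̄ - mu_0 = (3.75, 4) - (8, 2) = (-4.25, 2).

Step 2 — sample covariance matrix, S[i,j] = (1/(n-1)) · Σ_k (x_{k,i} - mean_i) · (x_{k,j} - mean_j), divisor n-1 = 3:
  S[X,X] = ((0.25)·(0.25) + (-0.75)·(-0.75) + (1.25)·(1.25) + (-0.75)·(-0.75)) / 3 = 2.75/3 = 0.9167
  S[X,Y] = ((0.25)·(3) + (-0.75)·(0) + (1.25)·(-2) + (-0.75)·(-1)) / 3 = -1/3 = -0.3333
  S[Y,Y] = ((3)·(3) + (0)·(0) + (-2)·(-2) + (-1)·(-1)) / 3 = 14/3 = 4.6667
  S = [[0.9167, -0.3333],
 [-0.3333, 4.6667]].

Step 3 — invert S. det(S) = 0.9167·4.6667 - (-0.3333)² = 4.1667.
  S^{-1} = (1/det) · [[d, -b], [-b, a]] = [[1.12, 0.08],
 [0.08, 0.22]].

Step 4 — quadratic form (x̄ - mu_0)^T · S^{-1} · (x̄ - mu_0):
  S^{-1} · (x̄ - mu_0) = (-4.6, 0.1),
  (x̄ - mu_0)^T · [...] = (-4.25)·(-4.6) + (2)·(0.1) = 19.75.

Step 5 — scale by n: T² = 4 · 19.75 = 79.

T² ≈ 79


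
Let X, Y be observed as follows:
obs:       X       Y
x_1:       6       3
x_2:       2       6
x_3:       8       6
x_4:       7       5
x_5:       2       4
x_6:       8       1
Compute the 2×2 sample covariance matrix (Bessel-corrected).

Step 1 — column means:
  mean(X) = (6 + 2 + 8 + 7 + 2 + 8) / 6 = 33/6 = 5.5
  mean(Y) = (3 + 6 + 6 + 5 + 4 + 1) / 6 = 25/6 = 4.1667

Step 2 — sample covariance S[i,j] = (1/(n-1)) · Σ_k (x_{k,i} - mean_i) · (x_{k,j} - mean_j), with n-1 = 5.
  S[X,X] = ((0.5)·(0.5) + (-3.5)·(-3.5) + (2.5)·(2.5) + (1.5)·(1.5) + (-3.5)·(-3.5) + (2.5)·(2.5)) / 5 = 39.5/5 = 7.9
  S[X,Y] = ((0.5)·(-1.1667) + (-3.5)·(1.8333) + (2.5)·(1.8333) + (1.5)·(0.8333) + (-3.5)·(-0.1667) + (2.5)·(-3.1667)) / 5 = -8.5/5 = -1.7
  S[Y,Y] = ((-1.1667)·(-1.1667) + (1.8333)·(1.8333) + (1.8333)·(1.8333) + (0.8333)·(0.8333) + (-0.1667)·(-0.1667) + (-3.1667)·(-3.1667)) / 5 = 18.8333/5 = 3.7667

S is symmetric (S[j,i] = S[i,j]). Assembling:

S = [[7.9, -1.7],
 [-1.7, 3.7667]]


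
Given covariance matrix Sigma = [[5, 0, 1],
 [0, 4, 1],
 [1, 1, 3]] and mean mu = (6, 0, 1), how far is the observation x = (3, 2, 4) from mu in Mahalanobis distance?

Step 1 — centre the observation: (x - mu) = (-3, 2, 3).

Step 2 — invert Sigma (cofactor / det for 3×3, or solve directly):
  Sigma^{-1} = [[0.2157, 0.0196, -0.0784],
 [0.0196, 0.2745, -0.098],
 [-0.0784, -0.098, 0.3922]].

Step 3 — form the quadratic (x - mu)^T · Sigma^{-1} · (x - mu):
  Sigma^{-1} · (x - mu) = (-0.8431, 0.1961, 1.2157).
  (x - mu)^T · [Sigma^{-1} · (x - mu)] = (-3)·(-0.8431) + (2)·(0.1961) + (3)·(1.2157) = 6.5686.

Step 4 — take square root: d = √(6.5686) ≈ 2.5629.

d(x, mu) = √(6.5686) ≈ 2.5629


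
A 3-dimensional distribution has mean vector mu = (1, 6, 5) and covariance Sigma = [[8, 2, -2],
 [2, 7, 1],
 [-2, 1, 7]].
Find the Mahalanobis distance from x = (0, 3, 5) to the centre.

Step 1 — centre the observation: (x - mu) = (-1, -3, 0).

Step 2 — invert Sigma (cofactor / det for 3×3, or solve directly):
  Sigma^{-1} = [[0.15, -0.05, 0.05],
 [-0.05, 0.1625, -0.0375],
 [0.05, -0.0375, 0.1625]].

Step 3 — form the quadratic (x - mu)^T · Sigma^{-1} · (x - mu):
  Sigma^{-1} · (x - mu) = (0, -0.4375, 0.0625).
  (x - mu)^T · [Sigma^{-1} · (x - mu)] = (-1)·(0) + (-3)·(-0.4375) + (0)·(0.0625) = 1.3125.

Step 4 — take square root: d = √(1.3125) ≈ 1.1456.

d(x, mu) = √(1.3125) ≈ 1.1456


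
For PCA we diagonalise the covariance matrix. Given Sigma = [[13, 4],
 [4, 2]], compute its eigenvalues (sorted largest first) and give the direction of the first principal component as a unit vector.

Step 1 — characteristic polynomial of 2×2 Sigma:
  det(Sigma - λI) = λ² - trace · λ + det = 0.
  trace = 13 + 2 = 15, det = 13·2 - (4)² = 10.
Step 2 — discriminant:
  Δ = trace² - 4·det = 225 - 40 = 185.
Step 3 — eigenvalues:
  λ = (trace ± √Δ)/2 = (15 ± 13.6015)/2,
  λ_1 = 14.3007,  λ_2 = 0.6993.

Step 4 — unit eigenvector for λ_1: solve (Sigma - λ_1 I)v = 0. First row:
  (13 - 14.3007)·v_x + (4)·v_y = 0, i.e. (-1.3007)·v_x + (4)·v_y = 0,
  so v ∝ (b, λ_1 - a) = (4, 1.3007) = u.
  ||u|| = √((4)² + (1.3007)²) = √(17.6919) ≈ 4.2062,
  v_1 = u/||u|| ≈ (0.951, 0.3092) (||v_1|| = 1).

λ_1 = 14.3007,  λ_2 = 0.6993;  v_1 ≈ (0.951, 0.3092)


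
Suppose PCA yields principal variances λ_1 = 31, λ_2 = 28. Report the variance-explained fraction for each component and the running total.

Step 1 — total variance = trace(Sigma) = Σ λ_i = 31 + 28 = 59.

Step 2 — fraction explained by component i = λ_i / Σ λ:
  PC1: 31/59 = 0.5254
  PC2: 28/59 = 0.4746

Step 3 — cumulative fraction after k components = (λ_1 + ... + λ_k) / Σ λ:
  k = 1: 31/59 = 0.5254
  k = 2: (31 + 28)/59 = 59/59 = 1

Summary (fraction, with percent):

explained: PC1 0.5254 (52.54%), PC2 0.4746 (47.46%);  cumulative: 0.5254, 1


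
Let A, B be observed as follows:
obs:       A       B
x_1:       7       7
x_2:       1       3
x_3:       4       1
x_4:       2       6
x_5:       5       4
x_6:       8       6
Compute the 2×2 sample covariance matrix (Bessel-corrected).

Step 1 — column means:
  mean(A) = (7 + 1 + 4 + 2 + 5 + 8) / 6 = 27/6 = 4.5
  mean(B) = (7 + 3 + 1 + 6 + 4 + 6) / 6 = 27/6 = 4.5

Step 2 — sample covariance S[i,j] = (1/(n-1)) · Σ_k (x_{k,i} - mean_i) · (x_{k,j} - mean_j), with n-1 = 5.
  S[A,A] = ((2.5)·(2.5) + (-3.5)·(-3.5) + (-0.5)·(-0.5) + (-2.5)·(-2.5) + (0.5)·(0.5) + (3.5)·(3.5)) / 5 = 37.5/5 = 7.5
  S[A,B] = ((2.5)·(2.5) + (-3.5)·(-1.5) + (-0.5)·(-3.5) + (-2.5)·(1.5) + (0.5)·(-0.5) + (3.5)·(1.5)) / 5 = 14.5/5 = 2.9
  S[B,B] = ((2.5)·(2.5) + (-1.5)·(-1.5) + (-3.5)·(-3.5) + (1.5)·(1.5) + (-0.5)·(-0.5) + (1.5)·(1.5)) / 5 = 25.5/5 = 5.1

S is symmetric (S[j,i] = S[i,j]). Assembling:

S = [[7.5, 2.9],
 [2.9, 5.1]]


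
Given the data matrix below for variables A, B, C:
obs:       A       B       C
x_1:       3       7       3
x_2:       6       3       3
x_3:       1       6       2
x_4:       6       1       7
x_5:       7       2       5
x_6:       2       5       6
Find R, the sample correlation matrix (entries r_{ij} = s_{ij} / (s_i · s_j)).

Step 1 — column means:
  mean(A) = (3 + 6 + 1 + 6 + 7 + 2) / 6 = 25/6 = 4.1667
  mean(B) = (7 + 3 + 6 + 1 + 2 + 5) / 6 = 24/6 = 4
  mean(C) = (3 + 3 + 2 + 7 + 5 + 6) / 6 = 26/6 = 4.3333

Step 2 — sample variances and covariances s[i,j] = (1/(n-1)) · Σ_k (x_{k,i} - mean_i) · (x_{k,j} - mean_j), with n-1 = 5:
  s[A,A] = ((-1.1667)·(-1.1667) + (1.8333)·(1.8333) + (-3.1667)·(-3.1667) + (1.8333)·(1.8333) + (2.8333)·(2.8333) + (-2.1667)·(-2.1667)) / 5 = 30.8333/5 = 6.1667
  s[A,B] = ((-1.1667)·(3) + (1.8333)·(-1) + (-3.1667)·(2) + (1.8333)·(-3) + (2.8333)·(-2) + (-2.1667)·(1)) / 5 = -25/5 = -5
  s[A,C] = ((-1.1667)·(-1.3333) + (1.8333)·(-1.3333) + (-3.1667)·(-2.3333) + (1.8333)·(2.6667) + (2.8333)·(0.6667) + (-2.1667)·(1.6667)) / 5 = 9.6667/5 = 1.9333
  s[B,B] = ((3)·(3) + (-1)·(-1) + (2)·(2) + (-3)·(-3) + (-2)·(-2) + (1)·(1)) / 5 = 28/5 = 5.6
  s[B,C] = ((3)·(-1.3333) + (-1)·(-1.3333) + (2)·(-2.3333) + (-3)·(2.6667) + (-2)·(0.6667) + (1)·(1.6667)) / 5 = -15/5 = -3
  s[C,C] = ((-1.3333)·(-1.3333) + (-1.3333)·(-1.3333) + (-2.3333)·(-2.3333) + (2.6667)·(2.6667) + (0.6667)·(0.6667) + (1.6667)·(1.6667)) / 5 = 19.3333/5 = 3.8667
  Sample standard deviations s_i = √(s[i,i]):
  s(A) = √(6.1667) = 2.4833
  s(B) = √(5.6) = 2.3664
  s(C) = √(3.8667) = 1.9664

Step 3 — r_{ij} = s_{ij} / (s_i · s_j):
  r[A,A] = 1 (diagonal).
  r[A,B] = -5 / (2.4833 · 2.3664) = -5 / 5.8765 = -0.8508
  r[A,C] = 1.9333 / (2.4833 · 1.9664) = 1.9333 / 4.8831 = 0.3959
  r[B,B] = 1 (diagonal).
  r[B,C] = -3 / (2.3664 · 1.9664) = -3 / 4.6533 = -0.6447
  r[C,C] = 1 (diagonal).

R is symmetric with unit diagonal. Assembling:

R = [[1, -0.8508, 0.3959],
 [-0.8508, 1, -0.6447],
 [0.3959, -0.6447, 1]]


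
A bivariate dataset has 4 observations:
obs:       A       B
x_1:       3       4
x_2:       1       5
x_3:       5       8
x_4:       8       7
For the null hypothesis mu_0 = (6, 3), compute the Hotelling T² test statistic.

Step 1 — sample mean vector:
  mean(A) = (3 + 1 + 5 + 8) / 4 = 17/4 = 4.25
  mean(B) = (4 + 5 + 8 + 7) / 4 = 24/4 = 6
  x̄ = (4.25, 6),  deviation x̄ - mu_0 = (4.25, 6) - (6, 3) = (-1.75, 3).

Step 2 — sample covariance matrix, S[i,j] = (1/(n-1)) · Σ_k (x_{k,i} - mean_i) · (x_{k,j} - mean_j), divisor n-1 = 3:
  S[A,A] = ((-1.25)·(-1.25) + (-3.25)·(-3.25) + (0.75)·(0.75) + (3.75)·(3.75)) / 3 = 26.75/3 = 8.9167
  S[A,B] = ((-1.25)·(-2) + (-3.25)·(-1) + (0.75)·(2) + (3.75)·(1)) / 3 = 11/3 = 3.6667
  S[B,B] = ((-2)·(-2) + (-1)·(-1) + (2)·(2) + (1)·(1)) / 3 = 10/3 = 3.3333
  S = [[8.9167, 3.6667],
 [3.6667, 3.3333]].

Step 3 — invert S. det(S) = 8.9167·3.3333 - (3.6667)² = 16.2778.
  S^{-1} = (1/det) · [[d, -b], [-b, a]] = [[0.2048, -0.2253],
 [-0.2253, 0.5478]].

Step 4 — quadratic form (x̄ - mu_0)^T · S^{-1} · (x̄ - mu_0):
  S^{-1} · (x̄ - mu_0) = (-1.0341, 2.0375),
  (x̄ - mu_0)^T · [...] = (-1.75)·(-1.0341) + (3)·(2.0375) = 7.9224.

Step 5 — scale by n: T² = 4 · 7.9224 = 31.6894.

T² ≈ 31.6894


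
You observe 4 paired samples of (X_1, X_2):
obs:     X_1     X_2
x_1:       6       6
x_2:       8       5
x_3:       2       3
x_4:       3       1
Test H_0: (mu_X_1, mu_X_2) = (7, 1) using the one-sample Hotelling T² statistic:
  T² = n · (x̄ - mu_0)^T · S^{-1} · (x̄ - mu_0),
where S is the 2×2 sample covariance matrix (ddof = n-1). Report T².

Step 1 — sample mean vector:
  mean(X_1) = (6 + 8 + 2 + 3) / 4 = 19/4 = 4.75
  mean(X_2) = (6 + 5 + 3 + 1) / 4 = 15/4 = 3.75
  x̄ = (4.75, 3.75),  deviation x̄ - mu_0 = (4.75, 3.75) - (7, 1) = (-2.25, 2.75).

Step 2 — sample covariance matrix, S[i,j] = (1/(n-1)) · Σ_k (x_{k,i} - mean_i) · (x_{k,j} - mean_j), divisor n-1 = 3:
  S[X_1,X_1] = ((1.25)·(1.25) + (3.25)·(3.25) + (-2.75)·(-2.75) + (-1.75)·(-1.75)) / 3 = 22.75/3 = 7.5833
  S[X_1,X_2] = ((1.25)·(2.25) + (3.25)·(1.25) + (-2.75)·(-0.75) + (-1.75)·(-2.75)) / 3 = 13.75/3 = 4.5833
  S[X_2,X_2] = ((2.25)·(2.25) + (1.25)·(1.25) + (-0.75)·(-0.75) + (-2.75)·(-2.75)) / 3 = 14.75/3 = 4.9167
  S = [[7.5833, 4.5833],
 [4.5833, 4.9167]].

Step 3 — invert S. det(S) = 7.5833·4.9167 - (4.5833)² = 16.2778.
  S^{-1} = (1/det) · [[d, -b], [-b, a]] = [[0.302, -0.2816],
 [-0.2816, 0.4659]].

Step 4 — quadratic form (x̄ - mu_0)^T · S^{-1} · (x̄ - mu_0):
  S^{-1} · (x̄ - mu_0) = (-1.4539, 1.9147),
  (x̄ - mu_0)^T · [...] = (-2.25)·(-1.4539) + (2.75)·(1.9147) = 8.5367.

Step 5 — scale by n: T² = 4 · 8.5367 = 34.1468.

T² ≈ 34.1468


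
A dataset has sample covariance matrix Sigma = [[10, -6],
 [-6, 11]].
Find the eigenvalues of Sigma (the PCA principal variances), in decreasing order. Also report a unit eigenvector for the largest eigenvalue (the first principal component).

Step 1 — characteristic polynomial of 2×2 Sigma:
  det(Sigma - λI) = λ² - trace · λ + det = 0.
  trace = 10 + 11 = 21, det = 10·11 - (-6)² = 74.
Step 2 — discriminant:
  Δ = trace² - 4·det = 441 - 296 = 145.
Step 3 — eigenvalues:
  λ = (trace ± √Δ)/2 = (21 ± 12.0416)/2,
  λ_1 = 16.5208,  λ_2 = 4.4792.

Step 4 — unit eigenvector for λ_1: solve (Sigma - λ_1 I)v = 0. First row:
  (10 - 16.5208)·v_x + (-6)·v_y = 0, i.e. (-6.5208)·v_x + (-6)·v_y = 0,
  so v ∝ (b, λ_1 - a) = (-6, 6.5208); multiply by -1 so the first entry is positive: u = (6, -6.5208).
  ||u|| = √((6)² + (-6.5208)²) = √(78.5208) ≈ 8.8612,
  v_1 = u/||u|| ≈ (0.6771, -0.7359) (||v_1|| = 1).

λ_1 = 16.5208,  λ_2 = 4.4792;  v_1 ≈ (0.6771, -0.7359)


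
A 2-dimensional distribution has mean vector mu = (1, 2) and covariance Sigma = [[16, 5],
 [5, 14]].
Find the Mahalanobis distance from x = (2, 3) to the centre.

Step 1 — centre the observation: (x - mu) = (1, 1).

Step 2 — invert Sigma. det(Sigma) = 16·14 - (5)² = 199.
  Sigma^{-1} = (1/det) · [[d, -b], [-b, a]] = [[0.0704, -0.0251],
 [-0.0251, 0.0804]].

Step 3 — form the quadratic (x - mu)^T · Sigma^{-1} · (x - mu):
  Sigma^{-1} · (x - mu) = (0.0452, 0.0553).
  (x - mu)^T · [Sigma^{-1} · (x - mu)] = (1)·(0.0452) + (1)·(0.0553) = 0.1005.

Step 4 — take square root: d = √(0.1005) ≈ 0.317.

d(x, mu) = √(0.1005) ≈ 0.317


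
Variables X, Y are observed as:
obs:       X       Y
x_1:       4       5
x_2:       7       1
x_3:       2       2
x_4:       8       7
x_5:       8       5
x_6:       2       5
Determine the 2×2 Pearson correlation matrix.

Step 1 — column means:
  mean(X) = (4 + 7 + 2 + 8 + 8 + 2) / 6 = 31/6 = 5.1667
  mean(Y) = (5 + 1 + 2 + 7 + 5 + 5) / 6 = 25/6 = 4.1667

Step 2 — sample variances and covariances s[i,j] = (1/(n-1)) · Σ_k (x_{k,i} - mean_i) · (x_{k,j} - mean_j), with n-1 = 5:
  s[X,X] = ((-1.1667)·(-1.1667) + (1.8333)·(1.8333) + (-3.1667)·(-3.1667) + (2.8333)·(2.8333) + (2.8333)·(2.8333) + (-3.1667)·(-3.1667)) / 5 = 40.8333/5 = 8.1667
  s[X,Y] = ((-1.1667)·(0.8333) + (1.8333)·(-3.1667) + (-3.1667)·(-2.1667) + (2.8333)·(2.8333) + (2.8333)·(0.8333) + (-3.1667)·(0.8333)) / 5 = 7.8333/5 = 1.5667
  s[Y,Y] = ((0.8333)·(0.8333) + (-3.1667)·(-3.1667) + (-2.1667)·(-2.1667) + (2.8333)·(2.8333) + (0.8333)·(0.8333) + (0.8333)·(0.8333)) / 5 = 24.8333/5 = 4.9667
  Sample standard deviations s_i = √(s[i,i]):
  s(X) = √(8.1667) = 2.8577
  s(Y) = √(4.9667) = 2.2286

Step 3 — r_{ij} = s_{ij} / (s_i · s_j):
  r[X,X] = 1 (diagonal).
  r[X,Y] = 1.5667 / (2.8577 · 2.2286) = 1.5667 / 6.3688 = 0.246
  r[Y,Y] = 1 (diagonal).

R is symmetric with unit diagonal. Assembling:

R = [[1, 0.246],
 [0.246, 1]]


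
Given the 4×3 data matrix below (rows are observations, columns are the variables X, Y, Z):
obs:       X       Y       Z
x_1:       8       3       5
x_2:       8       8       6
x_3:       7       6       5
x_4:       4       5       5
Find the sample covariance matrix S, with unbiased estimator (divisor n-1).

Step 1 — column means:
  mean(X) = (8 + 8 + 7 + 4) / 4 = 27/4 = 6.75
  mean(Y) = (3 + 8 + 6 + 5) / 4 = 22/4 = 5.5
  mean(Z) = (5 + 6 + 5 + 5) / 4 = 21/4 = 5.25

Step 2 — sample covariance S[i,j] = (1/(n-1)) · Σ_k (x_{k,i} - mean_i) · (x_{k,j} - mean_j), with n-1 = 3.
  S[X,X] = ((1.25)·(1.25) + (1.25)·(1.25) + (0.25)·(0.25) + (-2.75)·(-2.75)) / 3 = 10.75/3 = 3.5833
  S[X,Y] = ((1.25)·(-2.5) + (1.25)·(2.5) + (0.25)·(0.5) + (-2.75)·(-0.5)) / 3 = 1.5/3 = 0.5
  S[X,Z] = ((1.25)·(-0.25) + (1.25)·(0.75) + (0.25)·(-0.25) + (-2.75)·(-0.25)) / 3 = 1.25/3 = 0.4167
  S[Y,Y] = ((-2.5)·(-2.5) + (2.5)·(2.5) + (0.5)·(0.5) + (-0.5)·(-0.5)) / 3 = 13/3 = 4.3333
  S[Y,Z] = ((-2.5)·(-0.25) + (2.5)·(0.75) + (0.5)·(-0.25) + (-0.5)·(-0.25)) / 3 = 2.5/3 = 0.8333
  S[Z,Z] = ((-0.25)·(-0.25) + (0.75)·(0.75) + (-0.25)·(-0.25) + (-0.25)·(-0.25)) / 3 = 0.75/3 = 0.25

S is symmetric (S[j,i] = S[i,j]). Assembling:

S = [[3.5833, 0.5, 0.4167],
 [0.5, 4.3333, 0.8333],
 [0.4167, 0.8333, 0.25]]


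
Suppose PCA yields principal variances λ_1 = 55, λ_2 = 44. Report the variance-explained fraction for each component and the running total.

Step 1 — total variance = trace(Sigma) = Σ λ_i = 55 + 44 = 99.

Step 2 — fraction explained by component i = λ_i / Σ λ:
  PC1: 55/99 = 0.5556
  PC2: 44/99 = 0.4444

Step 3 — cumulative fraction after k components = (λ_1 + ... + λ_k) / Σ λ:
  k = 1: 55/99 = 0.5556
  k = 2: (55 + 44)/99 = 99/99 = 1

Summary (fraction, with percent):

explained: PC1 0.5556 (55.56%), PC2 0.4444 (44.44%);  cumulative: 0.5556, 1


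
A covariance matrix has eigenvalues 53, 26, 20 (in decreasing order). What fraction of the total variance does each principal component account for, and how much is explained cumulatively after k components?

Step 1 — total variance = trace(Sigma) = Σ λ_i = 53 + 26 + 20 = 99.

Step 2 — fraction explained by component i = λ_i / Σ λ:
  PC1: 53/99 = 0.5354
  PC2: 26/99 = 0.2626
  PC3: 20/99 = 0.202

Step 3 — cumulative fraction after k components = (λ_1 + ... + λ_k) / Σ λ:
  k = 1: 53/99 = 0.5354
  k = 2: (53 + 26)/99 = 79/99 = 0.798
  k = 3: (53 + 26 + 20)/99 = 99/99 = 1

Summary (fraction, with percent):

explained: PC1 0.5354 (53.54%), PC2 0.2626 (26.26%), PC3 0.202 (20.2%);  cumulative: 0.5354, 0.798, 1


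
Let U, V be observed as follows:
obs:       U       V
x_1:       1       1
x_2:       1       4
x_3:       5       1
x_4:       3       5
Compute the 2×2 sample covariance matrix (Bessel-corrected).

Step 1 — column means:
  mean(U) = (1 + 1 + 5 + 3) / 4 = 10/4 = 2.5
  mean(V) = (1 + 4 + 1 + 5) / 4 = 11/4 = 2.75

Step 2 — sample covariance S[i,j] = (1/(n-1)) · Σ_k (x_{k,i} - mean_i) · (x_{k,j} - mean_j), with n-1 = 3.
  S[U,U] = ((-1.5)·(-1.5) + (-1.5)·(-1.5) + (2.5)·(2.5) + (0.5)·(0.5)) / 3 = 11/3 = 3.6667
  S[U,V] = ((-1.5)·(-1.75) + (-1.5)·(1.25) + (2.5)·(-1.75) + (0.5)·(2.25)) / 3 = -2.5/3 = -0.8333
  S[V,V] = ((-1.75)·(-1.75) + (1.25)·(1.25) + (-1.75)·(-1.75) + (2.25)·(2.25)) / 3 = 12.75/3 = 4.25

S is symmetric (S[j,i] = S[i,j]). Assembling:

S = [[3.6667, -0.8333],
 [-0.8333, 4.25]]


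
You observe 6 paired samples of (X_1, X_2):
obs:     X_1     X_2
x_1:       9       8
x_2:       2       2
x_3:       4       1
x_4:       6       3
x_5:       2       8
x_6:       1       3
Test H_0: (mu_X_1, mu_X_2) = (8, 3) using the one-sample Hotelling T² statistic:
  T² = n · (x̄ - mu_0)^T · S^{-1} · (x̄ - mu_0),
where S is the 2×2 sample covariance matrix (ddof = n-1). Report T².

Step 1 — sample mean vector:
  mean(X_1) = (9 + 2 + 4 + 6 + 2 + 1) / 6 = 24/6 = 4
  mean(X_2) = (8 + 2 + 1 + 3 + 8 + 3) / 6 = 25/6 = 4.1667
  x̄ = (4, 4.1667),  deviation x̄ - mu_0 = (4, 4.1667) - (8, 3) = (-4, 1.1667).

Step 2 — sample covariance matrix, S[i,j] = (1/(n-1)) · Σ_k (x_{k,i} - mean_i) · (x_{k,j} - mean_j), divisor n-1 = 5:
  S[X_1,X_1] = ((5)·(5) + (-2)·(-2) + (0)·(0) + (2)·(2) + (-2)·(-2) + (-3)·(-3)) / 5 = 46/5 = 9.2
  S[X_1,X_2] = ((5)·(3.8333) + (-2)·(-2.1667) + (0)·(-3.1667) + (2)·(-1.1667) + (-2)·(3.8333) + (-3)·(-1.1667)) / 5 = 17/5 = 3.4
  S[X_2,X_2] = ((3.8333)·(3.8333) + (-2.1667)·(-2.1667) + (-3.1667)·(-3.1667) + (-1.1667)·(-1.1667) + (3.8333)·(3.8333) + (-1.1667)·(-1.1667)) / 5 = 46.8333/5 = 9.3667
  S = [[9.2, 3.4],
 [3.4, 9.3667]].

Step 3 — invert S. det(S) = 9.2·9.3667 - (3.4)² = 74.6133.
  S^{-1} = (1/det) · [[d, -b], [-b, a]] = [[0.1255, -0.0456],
 [-0.0456, 0.1233]].

Step 4 — quadratic form (x̄ - mu_0)^T · S^{-1} · (x̄ - mu_0):
  S^{-1} · (x̄ - mu_0) = (-0.5553, 0.3261),
  (x̄ - mu_0)^T · [...] = (-4)·(-0.5553) + (1.1667)·(0.3261) = 2.6017.

Step 5 — scale by n: T² = 6 · 2.6017 = 15.6103.

T² ≈ 15.6103


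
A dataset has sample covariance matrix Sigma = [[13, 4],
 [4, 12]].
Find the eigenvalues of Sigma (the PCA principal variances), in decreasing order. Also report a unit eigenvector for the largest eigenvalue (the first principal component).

Step 1 — characteristic polynomial of 2×2 Sigma:
  det(Sigma - λI) = λ² - trace · λ + det = 0.
  trace = 13 + 12 = 25, det = 13·12 - (4)² = 140.
Step 2 — discriminant:
  Δ = trace² - 4·det = 625 - 560 = 65.
Step 3 — eigenvalues:
  λ = (trace ± √Δ)/2 = (25 ± 8.0623)/2,
  λ_1 = 16.5311,  λ_2 = 8.4689.

Step 4 — unit eigenvector for λ_1: solve (Sigma - λ_1 I)v = 0. First row:
  (13 - 16.5311)·v_x + (4)·v_y = 0, i.e. (-3.5311)·v_x + (4)·v_y = 0,
  so v ∝ (b, λ_1 - a) = (4, 3.5311) = u.
  ||u|| = √((4)² + (3.5311)²) = √(28.4689) ≈ 5.3356,
  v_1 = u/||u|| ≈ (0.7497, 0.6618) (||v_1|| = 1).

λ_1 = 16.5311,  λ_2 = 8.4689;  v_1 ≈ (0.7497, 0.6618)


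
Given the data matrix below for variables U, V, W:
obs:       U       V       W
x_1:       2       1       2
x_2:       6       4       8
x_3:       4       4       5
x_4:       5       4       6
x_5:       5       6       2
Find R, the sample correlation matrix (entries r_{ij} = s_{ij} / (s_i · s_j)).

Step 1 — column means:
  mean(U) = (2 + 6 + 4 + 5 + 5) / 5 = 22/5 = 4.4
  mean(V) = (1 + 4 + 4 + 4 + 6) / 5 = 19/5 = 3.8
  mean(W) = (2 + 8 + 5 + 6 + 2) / 5 = 23/5 = 4.6

Step 2 — sample variances and covariances s[i,j] = (1/(n-1)) · Σ_k (x_{k,i} - mean_i) · (x_{k,j} - mean_j), with n-1 = 4:
  s[U,U] = ((-2.4)·(-2.4) + (1.6)·(1.6) + (-0.4)·(-0.4) + (0.6)·(0.6) + (0.6)·(0.6)) / 4 = 9.2/4 = 2.3
  s[U,V] = ((-2.4)·(-2.8) + (1.6)·(0.2) + (-0.4)·(0.2) + (0.6)·(0.2) + (0.6)·(2.2)) / 4 = 8.4/4 = 2.1
  s[U,W] = ((-2.4)·(-2.6) + (1.6)·(3.4) + (-0.4)·(0.4) + (0.6)·(1.4) + (0.6)·(-2.6)) / 4 = 10.8/4 = 2.7
  s[V,V] = ((-2.8)·(-2.8) + (0.2)·(0.2) + (0.2)·(0.2) + (0.2)·(0.2) + (2.2)·(2.2)) / 4 = 12.8/4 = 3.2
  s[V,W] = ((-2.8)·(-2.6) + (0.2)·(3.4) + (0.2)·(0.4) + (0.2)·(1.4) + (2.2)·(-2.6)) / 4 = 2.6/4 = 0.65
  s[W,W] = ((-2.6)·(-2.6) + (3.4)·(3.4) + (0.4)·(0.4) + (1.4)·(1.4) + (-2.6)·(-2.6)) / 4 = 27.2/4 = 6.8
  Sample standard deviations s_i = √(s[i,i]):
  s(U) = √(2.3) = 1.5166
  s(V) = √(3.2) = 1.7889
  s(W) = √(6.8) = 2.6077

Step 3 — r_{ij} = s_{ij} / (s_i · s_j):
  r[U,U] = 1 (diagonal).
  r[U,V] = 2.1 / (1.5166 · 1.7889) = 2.1 / 2.7129 = 0.7741
  r[U,W] = 2.7 / (1.5166 · 2.6077) = 2.7 / 3.9547 = 0.6827
  r[V,V] = 1 (diagonal).
  r[V,W] = 0.65 / (1.7889 · 2.6077) = 0.65 / 4.6648 = 0.1393
  r[W,W] = 1 (diagonal).

R is symmetric with unit diagonal. Assembling:

R = [[1, 0.7741, 0.6827],
 [0.7741, 1, 0.1393],
 [0.6827, 0.1393, 1]]


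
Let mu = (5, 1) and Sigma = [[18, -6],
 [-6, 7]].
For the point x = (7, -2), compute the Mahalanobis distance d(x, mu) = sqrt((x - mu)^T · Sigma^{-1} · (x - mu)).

Step 1 — centre the observation: (x - mu) = (2, -3).

Step 2 — invert Sigma. det(Sigma) = 18·7 - (-6)² = 90.
  Sigma^{-1} = (1/det) · [[d, -b], [-b, a]] = [[0.0778, 0.0667],
 [0.0667, 0.2]].

Step 3 — form the quadratic (x - mu)^T · Sigma^{-1} · (x - mu):
  Sigma^{-1} · (x - mu) = (-0.0444, -0.4667).
  (x - mu)^T · [Sigma^{-1} · (x - mu)] = (2)·(-0.0444) + (-3)·(-0.4667) = 1.3111.

Step 4 — take square root: d = √(1.3111) ≈ 1.145.

d(x, mu) = √(1.3111) ≈ 1.145


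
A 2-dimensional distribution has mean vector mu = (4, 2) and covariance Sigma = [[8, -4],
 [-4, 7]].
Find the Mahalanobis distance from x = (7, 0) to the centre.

Step 1 — centre the observation: (x - mu) = (3, -2).

Step 2 — invert Sigma. det(Sigma) = 8·7 - (-4)² = 40.
  Sigma^{-1} = (1/det) · [[d, -b], [-b, a]] = [[0.175, 0.1],
 [0.1, 0.2]].

Step 3 — form the quadratic (x - mu)^T · Sigma^{-1} · (x - mu):
  Sigma^{-1} · (x - mu) = (0.325, -0.1).
  (x - mu)^T · [Sigma^{-1} · (x - mu)] = (3)·(0.325) + (-2)·(-0.1) = 1.175.

Step 4 — take square root: d = √(1.175) ≈ 1.084.

d(x, mu) = √(1.175) ≈ 1.084


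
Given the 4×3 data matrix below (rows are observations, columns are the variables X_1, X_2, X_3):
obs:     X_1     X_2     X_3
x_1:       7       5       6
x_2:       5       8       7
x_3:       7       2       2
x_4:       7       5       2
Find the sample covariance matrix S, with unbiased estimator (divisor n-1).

Step 1 — column means:
  mean(X_1) = (7 + 5 + 7 + 7) / 4 = 26/4 = 6.5
  mean(X_2) = (5 + 8 + 2 + 5) / 4 = 20/4 = 5
  mean(X_3) = (6 + 7 + 2 + 2) / 4 = 17/4 = 4.25

Step 2 — sample covariance S[i,j] = (1/(n-1)) · Σ_k (x_{k,i} - mean_i) · (x_{k,j} - mean_j), with n-1 = 3.
  S[X_1,X_1] = ((0.5)·(0.5) + (-1.5)·(-1.5) + (0.5)·(0.5) + (0.5)·(0.5)) / 3 = 3/3 = 1
  S[X_1,X_2] = ((0.5)·(0) + (-1.5)·(3) + (0.5)·(-3) + (0.5)·(0)) / 3 = -6/3 = -2
  S[X_1,X_3] = ((0.5)·(1.75) + (-1.5)·(2.75) + (0.5)·(-2.25) + (0.5)·(-2.25)) / 3 = -5.5/3 = -1.8333
  S[X_2,X_2] = ((0)·(0) + (3)·(3) + (-3)·(-3) + (0)·(0)) / 3 = 18/3 = 6
  S[X_2,X_3] = ((0)·(1.75) + (3)·(2.75) + (-3)·(-2.25) + (0)·(-2.25)) / 3 = 15/3 = 5
  S[X_3,X_3] = ((1.75)·(1.75) + (2.75)·(2.75) + (-2.25)·(-2.25) + (-2.25)·(-2.25)) / 3 = 20.75/3 = 6.9167

S is symmetric (S[j,i] = S[i,j]). Assembling:

S = [[1, -2, -1.8333],
 [-2, 6, 5],
 [-1.8333, 5, 6.9167]]


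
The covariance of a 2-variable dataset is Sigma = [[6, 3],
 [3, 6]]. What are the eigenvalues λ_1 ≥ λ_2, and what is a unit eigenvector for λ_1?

Step 1 — characteristic polynomial of 2×2 Sigma:
  det(Sigma - λI) = λ² - trace · λ + det = 0.
  trace = 6 + 6 = 12, det = 6·6 - (3)² = 27.
Step 2 — discriminant:
  Δ = trace² - 4·det = 144 - 108 = 36.
Step 3 — eigenvalues:
  λ = (trace ± √Δ)/2 = (12 ± 6)/2,
  λ_1 = 9,  λ_2 = 3.

Step 4 — unit eigenvector for λ_1: solve (Sigma - λ_1 I)v = 0. First row:
  (6 - 9)·v_x + (3)·v_y = 0, i.e. (-3)·v_x + (3)·v_y = 0,
  so v ∝ (b, λ_1 - a) = (3, 3) = u.
  ||u|| = √((3)² + (3)²) = √(18) ≈ 4.2426,
  v_1 = u/||u|| ≈ (0.7071, 0.7071) (||v_1|| = 1).

λ_1 = 9,  λ_2 = 3;  v_1 ≈ (0.7071, 0.7071)


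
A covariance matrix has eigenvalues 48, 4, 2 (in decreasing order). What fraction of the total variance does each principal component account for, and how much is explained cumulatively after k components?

Step 1 — total variance = trace(Sigma) = Σ λ_i = 48 + 4 + 2 = 54.

Step 2 — fraction explained by component i = λ_i / Σ λ:
  PC1: 48/54 = 0.8889
  PC2: 4/54 = 0.0741
  PC3: 2/54 = 0.037

Step 3 — cumulative fraction after k components = (λ_1 + ... + λ_k) / Σ λ:
  k = 1: 48/54 = 0.8889
  k = 2: (48 + 4)/54 = 52/54 = 0.963
  k = 3: (48 + 4 + 2)/54 = 54/54 = 1

Summary (fraction, with percent):

explained: PC1 0.8889 (88.89%), PC2 0.0741 (7.41%), PC3 0.037 (3.7%);  cumulative: 0.8889, 0.963, 1
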